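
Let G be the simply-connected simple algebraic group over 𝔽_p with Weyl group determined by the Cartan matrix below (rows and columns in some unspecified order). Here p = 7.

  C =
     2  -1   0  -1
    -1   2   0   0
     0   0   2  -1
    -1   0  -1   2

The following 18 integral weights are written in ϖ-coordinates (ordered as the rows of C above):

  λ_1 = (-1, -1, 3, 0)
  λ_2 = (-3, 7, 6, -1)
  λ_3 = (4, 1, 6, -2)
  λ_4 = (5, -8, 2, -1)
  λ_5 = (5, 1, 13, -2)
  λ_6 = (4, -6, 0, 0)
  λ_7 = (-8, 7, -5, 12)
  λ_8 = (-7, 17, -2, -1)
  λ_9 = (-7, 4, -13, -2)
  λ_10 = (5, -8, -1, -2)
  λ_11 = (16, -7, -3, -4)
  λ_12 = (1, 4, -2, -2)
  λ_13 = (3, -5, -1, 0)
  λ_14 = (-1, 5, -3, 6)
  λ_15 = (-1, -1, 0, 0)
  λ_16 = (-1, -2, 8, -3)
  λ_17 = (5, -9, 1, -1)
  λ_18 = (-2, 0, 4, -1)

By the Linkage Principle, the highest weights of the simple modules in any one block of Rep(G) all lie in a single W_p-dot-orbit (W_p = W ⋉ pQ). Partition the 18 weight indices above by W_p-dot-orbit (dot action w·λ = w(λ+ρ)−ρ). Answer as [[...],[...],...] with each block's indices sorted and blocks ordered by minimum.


Dynkin diagram of C (from the 6 off-diagonal −1 entries): A_4.

Ā_7 reps of the 18 weights (A_4, coords as presented):

  λ_1 → (0, 0, 4, 1) · λ_2 → (0, 0, 1, 1) · λ_3 → (0, 4, 0, 1) · λ_4 → (0, 4, 0, 1) · λ_5 → (0, 0, 1, 1) · λ_6 → (0, 5, 1, 1) · λ_7 → (0, 4, 0, 1) · λ_8 → (0, 4, 0, 1) · λ_9 → (0, 5, 1, 1) · λ_10 → (0, 5, 1, 1) · λ_11 → (3, 0, 1, 2) · λ_12 → (0, 5, 1, 1) · λ_13 → (0, 4, 0, 1) · λ_14 → (0, 0, 4, 1) · λ_15 → (0, 0, 1, 1) · λ_16 → (0, 0, 4, 1) · λ_17 → (0, 5, 1, 1) · λ_18 → (0, 0, 4, 1)

Linkage partition of the 18 weights (5 classes, p=7):

[[1, 14, 16, 18], [2, 5, 15], [3, 4, 7, 8, 13], [6, 9, 10, 12, 17], [11]]


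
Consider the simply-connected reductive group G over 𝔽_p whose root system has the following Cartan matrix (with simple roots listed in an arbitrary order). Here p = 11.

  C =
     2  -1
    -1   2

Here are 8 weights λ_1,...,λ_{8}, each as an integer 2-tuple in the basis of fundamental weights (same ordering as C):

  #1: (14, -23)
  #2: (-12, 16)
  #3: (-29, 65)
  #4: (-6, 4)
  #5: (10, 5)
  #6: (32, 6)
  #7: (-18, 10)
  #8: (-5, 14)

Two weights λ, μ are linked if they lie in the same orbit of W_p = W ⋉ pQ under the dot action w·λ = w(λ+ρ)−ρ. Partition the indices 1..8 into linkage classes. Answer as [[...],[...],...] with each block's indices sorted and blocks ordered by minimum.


Cartan matrix: type A_2 (|W|=6); un-permuting the 2 rows.

Alcove-folded reps (p=11, 8 weights, presented ϖ-order):

  λ_1 → (4, 0) · λ_2 → (5, 0) · λ_3 → (5, 0) · λ_4 → (5, 0) · λ_5 → (5, 0) · λ_6 → (0, 7) · λ_7 → (5, 0) · λ_8 → (0, 7)

The 8 indices split into 3 linkage classes (same alcove rep ⇔ same W_11-dot-orbit):

[[1], [2, 3, 4, 5, 7], [6, 8]]


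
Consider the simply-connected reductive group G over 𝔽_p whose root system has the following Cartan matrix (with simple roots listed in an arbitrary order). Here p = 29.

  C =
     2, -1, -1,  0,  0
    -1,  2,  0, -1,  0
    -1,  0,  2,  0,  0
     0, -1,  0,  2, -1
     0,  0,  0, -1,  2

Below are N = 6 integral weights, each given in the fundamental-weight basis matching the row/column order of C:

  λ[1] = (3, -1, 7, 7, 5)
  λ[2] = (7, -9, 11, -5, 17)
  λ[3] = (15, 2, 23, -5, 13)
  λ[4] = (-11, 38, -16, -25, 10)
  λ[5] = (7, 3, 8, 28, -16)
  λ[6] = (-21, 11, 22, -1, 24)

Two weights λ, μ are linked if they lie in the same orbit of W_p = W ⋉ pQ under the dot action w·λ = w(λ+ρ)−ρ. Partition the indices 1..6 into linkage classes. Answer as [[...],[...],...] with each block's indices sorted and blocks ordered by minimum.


Dynkin diagram of C (from the 8 off-diagonal −1 entries): A_5.

Each λ_j+ρ reduced to Ā_29; 5-tuples below use C's row order:

    λ_1+ρ ↦ (4, 0, 8, 8, 6)
    λ_2+ρ ↦ (4, 0, 8, 8, 6)
    λ_3+ρ ↦ (5, 10, 0, 1, 3)
    λ_4+ρ ↦ (5, 10, 0, 1, 3)
    λ_5+ρ ↦ (4, 0, 8, 8, 6)
    λ_6+ρ ↦ (4, 0, 8, 8, 6)

2 distinct reps among the 6 weights ⇒ 2 W_29-linkage classes:

[[1, 2, 5, 6], [3, 4]]


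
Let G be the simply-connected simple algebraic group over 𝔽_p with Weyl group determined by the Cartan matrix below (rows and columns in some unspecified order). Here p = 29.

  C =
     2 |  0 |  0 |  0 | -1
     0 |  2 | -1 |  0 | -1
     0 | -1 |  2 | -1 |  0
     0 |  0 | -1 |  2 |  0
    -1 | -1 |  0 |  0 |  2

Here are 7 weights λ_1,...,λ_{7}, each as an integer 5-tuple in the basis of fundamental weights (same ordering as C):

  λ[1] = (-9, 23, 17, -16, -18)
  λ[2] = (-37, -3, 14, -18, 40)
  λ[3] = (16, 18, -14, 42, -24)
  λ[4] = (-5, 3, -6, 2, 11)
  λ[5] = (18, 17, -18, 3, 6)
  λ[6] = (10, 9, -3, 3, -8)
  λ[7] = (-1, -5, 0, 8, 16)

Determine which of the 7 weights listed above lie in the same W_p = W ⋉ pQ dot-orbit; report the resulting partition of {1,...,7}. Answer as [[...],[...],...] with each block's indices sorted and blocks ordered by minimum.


Type A_5, rank 5, |W|=720; reorder rows/cols to standard.

λ_j+ρ reflected into Ā_29 (⟨·,θ^∨⟩≤29); 5-tuples as given:

  1: (4, 1, 2, 2, 7)
  2: (4, 1, 2, 2, 7)
  3: (0, 1, 3, 6, 13)
  4: (4, 1, 2, 2, 7)
  5: (4, 1, 2, 2, 7)
  6: (4, 1, 2, 2, 7)
  7: (0, 1, 3, 6, 13)

Grouping the 7 weights by Ā_29-representative: 2 linkage classes.

[[1, 2, 4, 5, 6], [3, 7]]


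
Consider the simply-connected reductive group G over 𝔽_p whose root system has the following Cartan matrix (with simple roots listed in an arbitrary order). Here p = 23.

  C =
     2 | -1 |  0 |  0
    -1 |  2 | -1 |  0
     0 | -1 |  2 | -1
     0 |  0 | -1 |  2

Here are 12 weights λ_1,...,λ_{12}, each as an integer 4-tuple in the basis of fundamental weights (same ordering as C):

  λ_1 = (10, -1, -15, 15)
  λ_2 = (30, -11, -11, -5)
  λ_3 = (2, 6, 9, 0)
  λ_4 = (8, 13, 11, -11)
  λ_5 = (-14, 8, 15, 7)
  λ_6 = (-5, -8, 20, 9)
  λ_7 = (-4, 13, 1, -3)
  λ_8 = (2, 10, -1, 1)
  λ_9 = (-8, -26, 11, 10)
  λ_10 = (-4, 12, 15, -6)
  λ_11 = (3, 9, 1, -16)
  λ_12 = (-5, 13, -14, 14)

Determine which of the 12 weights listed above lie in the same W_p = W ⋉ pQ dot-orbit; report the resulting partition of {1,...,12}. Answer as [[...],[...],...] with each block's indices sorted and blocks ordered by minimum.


C ↔ A_4 under row/col permutation; |W(A_4)| = 120.

Each λ_j+ρ reduced to Ā_23; 4-tuples below use C's row order:

  [1] (3, 11, 0, 2);  [2] (1, 3, 10, 2);  [3] (3, 7, 10, 1);  [4] (3, 11, 0, 2);  [5] (1, 3, 10, 2);  [6] (1, 3, 10, 2);  [7] (3, 11, 0, 2);  [8] (3, 11, 0, 2);  [9] (3, 11, 0, 2);  [10] (3, 7, 10, 1);  [11] (1, 3, 10, 2);  [12] (1, 3, 10, 2)

3 distinct reps among the 12 weights ⇒ 3 W_23-linkage classes:

[[1, 4, 7, 8, 9], [2, 5, 6, 11, 12], [3, 10]]


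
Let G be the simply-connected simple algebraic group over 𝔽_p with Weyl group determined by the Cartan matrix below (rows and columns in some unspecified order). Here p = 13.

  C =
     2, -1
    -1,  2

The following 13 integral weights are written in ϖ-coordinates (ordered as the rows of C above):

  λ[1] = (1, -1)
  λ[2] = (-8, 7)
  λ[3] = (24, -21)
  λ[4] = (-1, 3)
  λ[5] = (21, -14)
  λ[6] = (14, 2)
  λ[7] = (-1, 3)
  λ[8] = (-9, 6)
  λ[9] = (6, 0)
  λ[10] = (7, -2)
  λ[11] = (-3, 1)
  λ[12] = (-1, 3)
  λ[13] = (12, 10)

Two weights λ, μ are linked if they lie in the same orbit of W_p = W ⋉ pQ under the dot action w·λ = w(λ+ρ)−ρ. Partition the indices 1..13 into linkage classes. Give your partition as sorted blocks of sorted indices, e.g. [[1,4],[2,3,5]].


Type A_2, rank 2, |W|=6; reorder rows/cols to standard.

Each λ_j+ρ reduced to Ā_13; 2-tuples below use C's row order:

  λ_1 → (2, 0);  λ_2 → (7, 1);  λ_3 → (7, 1);  λ_4 → (0, 4);  λ_5 → (0, 4);  λ_6 → (8, 2);  λ_7 → (0, 4);  λ_8 → (7, 1);  λ_9 → (7, 1);  λ_10 → (7, 1);  λ_11 → (2, 0);  λ_12 → (0, 4);  λ_13 → (2, 0)

Linkage partition of the 13 weights (4 classes, p=13):

[[1, 11, 13], [2, 3, 8, 9, 10], [4, 5, 7, 12], [6]]


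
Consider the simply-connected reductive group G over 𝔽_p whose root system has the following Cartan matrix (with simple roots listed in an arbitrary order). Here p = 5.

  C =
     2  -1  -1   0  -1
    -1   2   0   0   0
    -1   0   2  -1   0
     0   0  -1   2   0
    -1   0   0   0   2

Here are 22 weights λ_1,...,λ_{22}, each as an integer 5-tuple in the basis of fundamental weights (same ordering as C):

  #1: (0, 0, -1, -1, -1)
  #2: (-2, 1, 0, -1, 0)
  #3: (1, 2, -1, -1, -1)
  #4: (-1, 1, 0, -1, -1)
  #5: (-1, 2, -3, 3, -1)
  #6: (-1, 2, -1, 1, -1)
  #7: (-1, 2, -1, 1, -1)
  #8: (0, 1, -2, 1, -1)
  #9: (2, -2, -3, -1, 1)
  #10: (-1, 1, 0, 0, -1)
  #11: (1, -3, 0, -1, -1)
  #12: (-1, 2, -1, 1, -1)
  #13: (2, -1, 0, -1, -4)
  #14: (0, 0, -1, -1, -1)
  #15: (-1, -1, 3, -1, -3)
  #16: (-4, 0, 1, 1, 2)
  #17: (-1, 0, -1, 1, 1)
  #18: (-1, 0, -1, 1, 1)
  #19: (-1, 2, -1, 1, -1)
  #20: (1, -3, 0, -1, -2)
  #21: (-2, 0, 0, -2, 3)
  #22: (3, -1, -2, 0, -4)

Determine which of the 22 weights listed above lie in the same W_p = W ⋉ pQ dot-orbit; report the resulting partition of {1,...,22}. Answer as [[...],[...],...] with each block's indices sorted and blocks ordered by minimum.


Dynkin diagram of C (from the 8 off-diagonal −1 entries): D_5.

W_5-reps of the 22 weights in Ā_5 (same 5-coord order as C):

    1: (1, 1, 0, 0, 0)
    2: (1, 1, 0, 0, 0)
    3: (0, 3, 0, 2, 0)
    4: (0, 2, 1, 0, 0)
    5: (0, 1, 0, 2, 2)
    6: (0, 3, 0, 2, 0)
    7: (0, 3, 0, 2, 0)
    8: (0, 2, 1, 1, 0)
    9: (0, 1, 0, 2, 2)
    10: (0, 2, 1, 1, 0)
    11: (0, 2, 1, 0, 0)
    12: (0, 3, 0, 2, 0)
    13: (0, 0, 1, 0, 3)
    14: (1, 1, 0, 0, 0)
    15: (0, 2, 1, 0, 0)
    16: (0, 2, 1, 1, 0)
    17: (0, 1, 0, 2, 2)
    18: (0, 1, 0, 2, 2)
    19: (0, 3, 0, 2, 0)
    20: (1, 1, 0, 0, 0)
    21: (0, 0, 1, 0, 3)
    22: (0, 0, 1, 0, 3)

Grouping the 22 weights by Ā_5-representative: 6 linkage classes.

[[1, 2, 14, 20], [3, 6, 7, 12, 19], [4, 11, 15], [5, 9, 17, 18], [8, 10, 16], [13, 21, 22]]


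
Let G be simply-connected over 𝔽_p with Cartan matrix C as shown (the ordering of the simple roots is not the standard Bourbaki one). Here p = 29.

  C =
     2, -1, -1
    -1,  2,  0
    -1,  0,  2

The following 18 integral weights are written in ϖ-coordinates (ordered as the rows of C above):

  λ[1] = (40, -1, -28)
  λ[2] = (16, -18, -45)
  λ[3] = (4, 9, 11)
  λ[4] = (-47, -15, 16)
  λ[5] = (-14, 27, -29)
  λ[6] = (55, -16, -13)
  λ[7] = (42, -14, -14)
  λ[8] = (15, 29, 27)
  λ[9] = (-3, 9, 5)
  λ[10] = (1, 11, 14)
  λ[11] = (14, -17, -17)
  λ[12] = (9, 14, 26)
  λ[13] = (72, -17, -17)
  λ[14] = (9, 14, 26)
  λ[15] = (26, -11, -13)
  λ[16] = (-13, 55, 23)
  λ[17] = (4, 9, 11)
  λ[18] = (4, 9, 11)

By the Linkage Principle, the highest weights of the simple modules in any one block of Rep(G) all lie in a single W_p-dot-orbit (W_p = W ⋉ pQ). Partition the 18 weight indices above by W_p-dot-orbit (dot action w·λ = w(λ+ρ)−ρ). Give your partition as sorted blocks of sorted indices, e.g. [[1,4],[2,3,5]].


Root system A_3: the 3×3 matrix C matches after relabeling.

Each λ_j+ρ reduced to Ā_29; 3-tuples below use C's row order:

  [1] (2, 12, 15) · [2] (2, 12, 15) · [3] (5, 10, 12) · [4] (2, 12, 15) · [5] (15, 1, 1) · [6] (2, 12, 15) · [7] (15, 1, 1) · [8] (15, 1, 1) · [9] (2, 8, 4) · [10] (2, 12, 15) · [11] (15, 1, 1) · [12] (2, 8, 4) · [13] (15, 1, 1) · [14] (2, 8, 4) · [15] (5, 10, 12) · [16] (5, 10, 12) · [17] (5, 10, 12) · [18] (5, 10, 12)

4 distinct reps among the 18 weights ⇒ 4 W_29-linkage classes:

[[1, 2, 4, 6, 10], [3, 15, 16, 17, 18], [5, 7, 8, 11, 13], [9, 12, 14]]


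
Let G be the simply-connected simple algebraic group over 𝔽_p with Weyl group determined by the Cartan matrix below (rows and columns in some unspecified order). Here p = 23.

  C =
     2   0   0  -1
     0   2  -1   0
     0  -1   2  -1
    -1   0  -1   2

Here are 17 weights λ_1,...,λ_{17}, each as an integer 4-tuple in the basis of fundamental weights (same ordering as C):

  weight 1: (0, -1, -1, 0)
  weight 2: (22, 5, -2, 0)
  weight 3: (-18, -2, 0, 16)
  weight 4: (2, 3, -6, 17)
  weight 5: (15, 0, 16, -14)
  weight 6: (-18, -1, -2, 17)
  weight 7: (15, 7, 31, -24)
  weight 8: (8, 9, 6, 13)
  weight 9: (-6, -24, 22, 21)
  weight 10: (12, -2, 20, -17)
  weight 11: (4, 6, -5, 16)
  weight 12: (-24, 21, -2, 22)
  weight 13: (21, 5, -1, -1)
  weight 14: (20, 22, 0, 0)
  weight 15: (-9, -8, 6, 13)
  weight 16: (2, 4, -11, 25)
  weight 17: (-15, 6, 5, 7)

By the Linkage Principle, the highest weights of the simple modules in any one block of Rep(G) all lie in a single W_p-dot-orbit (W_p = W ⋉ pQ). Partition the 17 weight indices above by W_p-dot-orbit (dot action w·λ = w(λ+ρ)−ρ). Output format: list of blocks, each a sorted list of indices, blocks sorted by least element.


Dynkin diagram of C (from the 6 off-diagonal −1 entries): A_4.

Alcove-folded reps (p=23, 17 weights, presented ϖ-order):

  [1] (1, 0, 0, 1);  [2] (17, 1, 0, 0);  [3] (17, 1, 0, 0);  [4] (3, 1, 4, 13);  [5] (3, 1, 4, 13);  [6] (17, 1, 0, 0);  [7] (8, 7, 0, 6);  [8] (8, 7, 0, 6);  [9] (17, 1, 0, 0);  [10] (3, 1, 4, 13);  [11] (3, 1, 4, 13);  [12] (1, 0, 0, 1);  [13] (17, 1, 0, 0);  [14] (1, 0, 0, 1);  [15] (8, 7, 0, 6);  [16] (3, 1, 4, 13);  [17] (8, 7, 0, 6)

Grouping the 17 weights by Ā_23-representative: 4 linkage classes.

[[1, 12, 14], [2, 3, 6, 9, 13], [4, 5, 10, 11, 16], [7, 8, 15, 17]]


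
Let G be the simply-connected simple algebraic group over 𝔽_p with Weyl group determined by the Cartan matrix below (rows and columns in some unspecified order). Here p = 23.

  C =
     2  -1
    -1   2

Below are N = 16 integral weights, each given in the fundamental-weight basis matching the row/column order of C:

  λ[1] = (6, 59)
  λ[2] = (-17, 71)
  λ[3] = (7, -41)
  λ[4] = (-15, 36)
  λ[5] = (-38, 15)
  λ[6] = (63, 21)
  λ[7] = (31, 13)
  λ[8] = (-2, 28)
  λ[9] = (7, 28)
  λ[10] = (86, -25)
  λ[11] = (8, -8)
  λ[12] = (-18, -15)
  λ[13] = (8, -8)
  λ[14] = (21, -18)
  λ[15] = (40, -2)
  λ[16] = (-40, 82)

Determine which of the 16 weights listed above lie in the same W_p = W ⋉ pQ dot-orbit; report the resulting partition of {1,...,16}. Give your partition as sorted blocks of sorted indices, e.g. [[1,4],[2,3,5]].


Root system A_2: the 2×2 matrix C matches after relabeling.

Each λ_j+ρ reduced to Ā_23; 2-tuples below use C's row order:

    1: (2, 7)
    2: (3, 13)
    3: (6, 9)
    4: (0, 9)
    5: (2, 7)
    6: (5, 17)
    7: (0, 9)
    8: (5, 17)
    9: (6, 9)
    10: (5, 17)
    11: (2, 7)
    12: (6, 9)
    13: (2, 7)
    14: (5, 17)
    15: (5, 17)
    16: (2, 7)

Grouping the 16 weights by Ā_23-representative: 5 linkage classes.

[[1, 5, 11, 13, 16], [2], [3, 9, 12], [4, 7], [6, 8, 10, 14, 15]]


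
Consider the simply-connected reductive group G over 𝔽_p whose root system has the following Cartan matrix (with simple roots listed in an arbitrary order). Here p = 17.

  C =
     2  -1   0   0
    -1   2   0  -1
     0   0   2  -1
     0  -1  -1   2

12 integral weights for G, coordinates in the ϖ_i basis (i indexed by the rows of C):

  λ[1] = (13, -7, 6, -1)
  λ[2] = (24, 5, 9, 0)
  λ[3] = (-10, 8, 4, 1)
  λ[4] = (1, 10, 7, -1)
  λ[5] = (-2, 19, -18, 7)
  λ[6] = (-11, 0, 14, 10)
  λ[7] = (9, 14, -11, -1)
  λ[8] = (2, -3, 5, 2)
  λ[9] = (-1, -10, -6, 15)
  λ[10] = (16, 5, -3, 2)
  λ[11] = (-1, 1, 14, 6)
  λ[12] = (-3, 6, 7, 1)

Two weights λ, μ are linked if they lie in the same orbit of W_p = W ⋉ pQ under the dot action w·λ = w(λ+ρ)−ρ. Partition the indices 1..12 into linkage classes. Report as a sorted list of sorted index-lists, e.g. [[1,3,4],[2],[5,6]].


Dynkin diagram of C (from the 6 off-diagonal −1 entries): A_4.

Each λ_j+ρ reduced to Ā_17; 4-tuples below use C's row order:

    1: (8, 0, 1, 6)
    2: (8, 0, 1, 6)
    3: (9, 0, 5, 2)
    4: (2, 9, 4, 0)
    5: (8, 0, 1, 6)
    6: (9, 0, 5, 2)
    7: (2, 5, 8, 2)
    8: (1, 2, 6, 1)
    9: (9, 0, 5, 2)
    10: (8, 0, 1, 6)
    11: (2, 5, 8, 2)
    12: (2, 5, 8, 2)

Partition of {1..12} into 5 W_17-dot-orbits:

[[1, 2, 5, 10], [3, 6, 9], [4], [7, 11, 12], [8]]


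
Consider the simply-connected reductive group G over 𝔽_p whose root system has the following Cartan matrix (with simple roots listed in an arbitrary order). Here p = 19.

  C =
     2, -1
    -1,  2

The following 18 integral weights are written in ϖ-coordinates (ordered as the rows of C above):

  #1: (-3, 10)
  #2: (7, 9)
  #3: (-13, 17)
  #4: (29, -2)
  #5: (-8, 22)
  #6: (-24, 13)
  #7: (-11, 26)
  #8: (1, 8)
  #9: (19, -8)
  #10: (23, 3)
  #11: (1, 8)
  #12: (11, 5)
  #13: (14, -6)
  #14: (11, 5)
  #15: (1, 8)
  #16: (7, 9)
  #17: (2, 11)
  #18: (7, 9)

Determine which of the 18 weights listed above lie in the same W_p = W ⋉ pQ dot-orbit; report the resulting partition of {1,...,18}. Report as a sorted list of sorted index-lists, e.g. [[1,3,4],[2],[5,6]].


A_2 Cartan matrix, 2 simple roots permuted; ρ=(1,1).

W_19-reps of the 18 weights in Ā_19 (same 2-coord order as C):

  λ_1 → (2, 9)
  λ_2 → (8, 10)
  λ_3 → (12, 6)
  λ_4 → (8, 10)
  λ_5 → (3, 12)
  λ_6 → (10, 5)
  λ_7 → (2, 9)
  λ_8 → (2, 9)
  λ_9 → (12, 6)
  λ_10 → (10, 5)
  λ_11 → (2, 9)
  λ_12 → (12, 6)
  λ_13 → (10, 5)
  λ_14 → (12, 6)
  λ_15 → (2, 9)
  λ_16 → (8, 10)
  λ_17 → (3, 12)
  λ_18 → (8, 10)

Linkage partition of the 18 weights (5 classes, p=19):

[[1, 7, 8, 11, 15], [2, 4, 16, 18], [3, 9, 12, 14], [5, 17], [6, 10, 13]]


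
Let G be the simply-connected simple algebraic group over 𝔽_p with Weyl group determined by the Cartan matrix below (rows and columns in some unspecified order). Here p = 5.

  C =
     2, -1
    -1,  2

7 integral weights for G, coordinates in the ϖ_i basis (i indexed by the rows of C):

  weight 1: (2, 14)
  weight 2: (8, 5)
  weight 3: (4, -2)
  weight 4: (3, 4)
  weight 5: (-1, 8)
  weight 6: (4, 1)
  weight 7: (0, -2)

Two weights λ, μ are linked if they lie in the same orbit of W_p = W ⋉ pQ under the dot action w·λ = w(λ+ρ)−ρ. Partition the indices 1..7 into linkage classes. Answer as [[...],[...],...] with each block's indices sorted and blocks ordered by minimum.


Cartan matrix: type A_2 (|W|=6); un-permuting the 2 rows.

Alcove-folded reps (p=5, 7 weights, presented ϖ-order):

  1: (3, 0);  2: (4, 1);  3: (4, 1);  4: (0, 1);  5: (4, 1);  6: (3, 0);  7: (0, 1)

The 7 indices split into 3 linkage classes (same alcove rep ⇔ same W_5-dot-orbit):

[[1, 6], [2, 3, 5], [4, 7]]


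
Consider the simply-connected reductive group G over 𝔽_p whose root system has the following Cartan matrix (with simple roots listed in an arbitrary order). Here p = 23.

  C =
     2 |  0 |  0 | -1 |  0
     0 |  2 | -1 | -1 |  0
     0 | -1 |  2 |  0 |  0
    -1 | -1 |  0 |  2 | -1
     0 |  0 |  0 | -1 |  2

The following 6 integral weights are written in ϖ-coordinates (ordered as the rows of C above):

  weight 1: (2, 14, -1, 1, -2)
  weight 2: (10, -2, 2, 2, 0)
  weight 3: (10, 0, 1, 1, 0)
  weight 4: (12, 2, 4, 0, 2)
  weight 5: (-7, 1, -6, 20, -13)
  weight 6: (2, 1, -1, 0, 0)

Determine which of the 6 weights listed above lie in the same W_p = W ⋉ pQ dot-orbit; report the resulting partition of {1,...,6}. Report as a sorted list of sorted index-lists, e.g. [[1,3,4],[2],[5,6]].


Type D_5, rank 5, |W|=1920; reorder rows/cols to standard.

Each λ_j+ρ reduced to Ā_23; 5-tuples below use C's row order:

  1: (3, 2, 0, 1, 1) · 2: (11, 1, 2, 2, 1) · 3: (11, 1, 2, 2, 1) · 4: (11, 1, 2, 2, 1) · 5: (6, 0, 2, 0, 12) · 6: (3, 2, 0, 1, 1)

Grouping the 6 weights by Ā_23-representative: 3 linkage classes.

[[1, 6], [2, 3, 4], [5]]


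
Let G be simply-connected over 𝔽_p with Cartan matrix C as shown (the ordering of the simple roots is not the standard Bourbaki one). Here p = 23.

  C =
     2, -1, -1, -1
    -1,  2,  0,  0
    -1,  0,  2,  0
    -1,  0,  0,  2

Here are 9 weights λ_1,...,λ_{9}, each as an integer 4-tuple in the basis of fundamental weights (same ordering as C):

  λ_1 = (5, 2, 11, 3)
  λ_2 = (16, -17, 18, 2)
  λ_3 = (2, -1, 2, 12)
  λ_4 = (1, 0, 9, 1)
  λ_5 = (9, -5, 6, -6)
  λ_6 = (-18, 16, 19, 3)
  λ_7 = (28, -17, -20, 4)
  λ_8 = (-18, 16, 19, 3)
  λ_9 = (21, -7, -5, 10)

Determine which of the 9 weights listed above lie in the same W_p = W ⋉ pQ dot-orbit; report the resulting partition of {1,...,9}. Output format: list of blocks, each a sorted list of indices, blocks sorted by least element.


Dynkin diagram of C (from the 6 off-diagonal −1 entries): D_4.

Each λ_j+ρ reduced to Ā_23; 4-tuples below use C's row order:

  λ_1+ρ ↦ (2, 1, 10, 2)
  λ_2+ρ ↦ (3, 0, 3, 13)
  λ_3+ρ ↦ (3, 0, 3, 13)
  λ_4+ρ ↦ (2, 1, 10, 2)
  λ_5+ρ ↦ (1, 4, 7, 5)
  λ_6+ρ ↦ (3, 0, 3, 13)
  λ_7+ρ ↦ (1, 4, 7, 5)
  λ_8+ρ ↦ (3, 0, 3, 13)
  λ_9+ρ ↦ (0, 4, 6, 1)

Grouping the 9 weights by Ā_23-representative: 4 linkage classes.

[[1, 4], [2, 3, 6, 8], [5, 7], [9]]


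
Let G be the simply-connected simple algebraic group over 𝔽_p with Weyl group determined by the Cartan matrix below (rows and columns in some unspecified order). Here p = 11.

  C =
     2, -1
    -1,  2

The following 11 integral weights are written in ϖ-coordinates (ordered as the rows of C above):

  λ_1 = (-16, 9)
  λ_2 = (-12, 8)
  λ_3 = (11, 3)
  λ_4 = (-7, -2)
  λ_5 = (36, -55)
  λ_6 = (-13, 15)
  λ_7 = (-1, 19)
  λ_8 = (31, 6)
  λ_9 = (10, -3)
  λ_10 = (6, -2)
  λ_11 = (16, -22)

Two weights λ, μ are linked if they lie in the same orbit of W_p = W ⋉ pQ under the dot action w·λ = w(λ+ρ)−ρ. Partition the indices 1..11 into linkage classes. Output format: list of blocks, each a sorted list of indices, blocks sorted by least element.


A_2 Cartan matrix, 2 simple roots permuted; ρ=(1,1).

Alcove-folded reps (p=11, 11 weights, presented ϖ-order):

  λ_1 → (6, 1) · λ_2 → (9, 2) · λ_3 → (6, 1) · λ_4 → (1, 6) · λ_5 → (1, 6) · λ_6 → (6, 1) · λ_7 → (9, 2) · λ_8 → (1, 6) · λ_9 → (9, 2) · λ_10 → (6, 1) · λ_11 → (6, 1)

Partition of {1..11} into 3 W_11-dot-orbits:

[[1, 3, 6, 10, 11], [2, 7, 9], [4, 5, 8]]


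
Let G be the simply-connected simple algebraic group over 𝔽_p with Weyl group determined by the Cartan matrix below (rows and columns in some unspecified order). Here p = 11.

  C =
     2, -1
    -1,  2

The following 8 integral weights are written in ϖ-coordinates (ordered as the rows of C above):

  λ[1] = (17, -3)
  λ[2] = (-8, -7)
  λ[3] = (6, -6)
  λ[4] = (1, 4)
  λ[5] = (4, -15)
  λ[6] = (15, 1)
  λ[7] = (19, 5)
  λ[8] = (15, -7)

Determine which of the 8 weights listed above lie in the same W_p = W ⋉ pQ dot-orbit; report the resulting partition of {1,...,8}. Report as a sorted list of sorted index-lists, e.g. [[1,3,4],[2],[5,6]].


Type A_2, rank 2, |W|=6; reorder rows/cols to standard.

W_11-reps of the 8 weights in Ā_11 (same 2-coord order as C):

    [1] (4, 5)
    [2] (4, 5)
    [3] (2, 5)
    [4] (2, 5)
    [5] (6, 2)
    [6] (4, 5)
    [7] (4, 5)
    [8] (5, 1)

Linkage partition of the 8 weights (4 classes, p=11):

[[1, 2, 6, 7], [3, 4], [5], [8]]


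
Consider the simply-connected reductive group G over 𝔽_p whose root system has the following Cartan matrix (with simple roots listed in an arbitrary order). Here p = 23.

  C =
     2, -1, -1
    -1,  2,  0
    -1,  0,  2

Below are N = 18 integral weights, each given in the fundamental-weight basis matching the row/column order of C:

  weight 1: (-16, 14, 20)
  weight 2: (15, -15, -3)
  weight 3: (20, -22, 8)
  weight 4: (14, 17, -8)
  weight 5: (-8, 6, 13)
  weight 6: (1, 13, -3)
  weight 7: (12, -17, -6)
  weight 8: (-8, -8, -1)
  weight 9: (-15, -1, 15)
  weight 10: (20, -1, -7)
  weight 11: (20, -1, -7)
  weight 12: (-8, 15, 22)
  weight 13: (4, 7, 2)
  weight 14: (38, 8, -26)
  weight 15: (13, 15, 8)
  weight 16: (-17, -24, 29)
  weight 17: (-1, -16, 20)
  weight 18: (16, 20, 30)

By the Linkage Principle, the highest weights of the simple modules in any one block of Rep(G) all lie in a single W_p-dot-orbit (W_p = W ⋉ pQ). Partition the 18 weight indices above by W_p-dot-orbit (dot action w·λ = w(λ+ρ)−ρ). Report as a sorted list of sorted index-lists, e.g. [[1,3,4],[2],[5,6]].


Dynkin diagram of C (from the 4 off-diagonal −1 entries): A_3.

Each λ_j+ρ reduced to Ā_23; 3-tuples below use C's row order:

  λ_1 → (15, 0, 6);  λ_2 → (0, 14, 2);  λ_3 → (0, 14, 2);  λ_4 → (5, 8, 3);  λ_5 → (7, 0, 7);  λ_6 → (0, 14, 2);  λ_7 → (5, 8, 3);  λ_8 → (7, 0, 7);  λ_9 → (0, 14, 2);  λ_10 → (15, 0, 6);  λ_11 → (15, 0, 6);  λ_12 → (7, 0, 7);  λ_13 → (5, 8, 3);  λ_14 → (0, 14, 2);  λ_15 → (7, 0, 7);  λ_16 → (7, 0, 7);  λ_17 → (15, 0, 6);  λ_18 → (15, 0, 6)

4 distinct reps among the 18 weights ⇒ 4 W_23-linkage classes:

[[1, 10, 11, 17, 18], [2, 3, 6, 9, 14], [4, 7, 13], [5, 8, 12, 15, 16]]


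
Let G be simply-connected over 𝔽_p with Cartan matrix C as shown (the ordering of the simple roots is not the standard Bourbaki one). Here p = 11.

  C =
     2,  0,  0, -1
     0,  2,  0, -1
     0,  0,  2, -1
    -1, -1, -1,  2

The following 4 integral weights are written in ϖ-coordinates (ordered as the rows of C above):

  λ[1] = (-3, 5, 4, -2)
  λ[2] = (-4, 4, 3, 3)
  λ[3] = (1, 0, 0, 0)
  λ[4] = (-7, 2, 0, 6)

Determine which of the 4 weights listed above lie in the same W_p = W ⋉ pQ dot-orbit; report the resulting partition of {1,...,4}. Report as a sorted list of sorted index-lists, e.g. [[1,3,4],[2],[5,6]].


C ↔ D_4 under row/col permutation; |W(D_4)| = 192.

W_11-reps of the 4 weights in Ā_11 (same 4-coord order as C):

  λ_1+ρ ↦ (1, 3, 2, 2) · λ_2+ρ ↦ (1, 3, 2, 2) · λ_3+ρ ↦ (2, 1, 1, 1) · λ_4+ρ ↦ (6, 3, 1, 0)

3 distinct reps among the 4 weights ⇒ 3 W_11-linkage classes:

[[1, 2], [3], [4]]


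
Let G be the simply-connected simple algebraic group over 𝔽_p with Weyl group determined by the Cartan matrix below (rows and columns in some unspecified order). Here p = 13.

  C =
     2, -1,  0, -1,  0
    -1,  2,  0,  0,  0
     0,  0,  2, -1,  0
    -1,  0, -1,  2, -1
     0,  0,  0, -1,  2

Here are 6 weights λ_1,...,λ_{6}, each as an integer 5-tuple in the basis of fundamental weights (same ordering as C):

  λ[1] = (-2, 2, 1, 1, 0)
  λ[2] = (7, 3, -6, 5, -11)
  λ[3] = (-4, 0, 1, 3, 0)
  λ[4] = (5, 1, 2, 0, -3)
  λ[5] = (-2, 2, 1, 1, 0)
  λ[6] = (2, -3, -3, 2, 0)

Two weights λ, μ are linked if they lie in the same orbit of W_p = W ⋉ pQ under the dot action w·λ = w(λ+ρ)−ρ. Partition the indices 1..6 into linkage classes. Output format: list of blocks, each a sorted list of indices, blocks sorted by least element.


D_5 Cartan matrix, 5 simple roots permuted; ρ=(1,1,1,1,1).

Folding the 6 weights λ_j+ρ into Ā_13 (reps in the given 5-coord order):

  [1] (1, 2, 2, 1, 1) · [2] (3, 1, 4, 0, 1) · [3] (1, 2, 2, 1, 1) · [4] (1, 2, 2, 1, 1) · [5] (1, 2, 2, 1, 1) · [6] (1, 2, 2, 1, 1)

Partition of {1..6} into 2 W_13-dot-orbits:

[[1, 3, 4, 5, 6], [2]]


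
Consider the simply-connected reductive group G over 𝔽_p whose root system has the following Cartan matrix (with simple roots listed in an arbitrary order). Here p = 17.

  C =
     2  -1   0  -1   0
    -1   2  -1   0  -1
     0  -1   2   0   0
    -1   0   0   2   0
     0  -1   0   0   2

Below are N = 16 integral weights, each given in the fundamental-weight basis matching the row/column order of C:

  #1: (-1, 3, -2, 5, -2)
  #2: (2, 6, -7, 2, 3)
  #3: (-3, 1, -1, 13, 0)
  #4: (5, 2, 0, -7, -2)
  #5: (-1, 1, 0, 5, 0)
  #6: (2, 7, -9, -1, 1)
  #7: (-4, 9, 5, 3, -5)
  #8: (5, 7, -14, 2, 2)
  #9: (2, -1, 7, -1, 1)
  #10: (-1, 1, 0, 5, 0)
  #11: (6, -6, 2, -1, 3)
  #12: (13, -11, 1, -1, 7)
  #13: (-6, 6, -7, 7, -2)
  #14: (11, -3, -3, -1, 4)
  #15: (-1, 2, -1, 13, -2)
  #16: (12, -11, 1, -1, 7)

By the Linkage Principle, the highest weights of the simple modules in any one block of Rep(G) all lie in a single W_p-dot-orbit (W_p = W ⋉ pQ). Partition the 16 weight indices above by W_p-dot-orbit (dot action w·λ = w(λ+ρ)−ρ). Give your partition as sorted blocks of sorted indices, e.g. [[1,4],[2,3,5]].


C ↔ D_5 under row/col permutation; |W(D_5)| = 1920.

Ā_17 reps of the 16 weights (D_5, coords as presented):

  λ_1 → (0, 2, 1, 6, 1)
  λ_2 → (1, 0, 6, 2, 4)
  λ_3 → (2, 0, 0, 12, 1)
  λ_4 → (0, 2, 1, 6, 1)
  λ_5 → (0, 2, 1, 6, 1)
  λ_6 → (3, 0, 8, 0, 2)
  λ_7 → (1, 0, 6, 2, 4)
  λ_8 → (3, 0, 8, 0, 2)
  λ_9 → (3, 0, 8, 0, 2)
  λ_10 → (0, 2, 1, 6, 1)
  λ_11 → (2, 2, 2, 0, 1)
  λ_12 → (3, 0, 8, 0, 2)
  λ_13 → (0, 1, 1, 3, 4)
  λ_14 → (2, 2, 2, 0, 1)
  λ_15 → (2, 0, 0, 12, 1)
  λ_16 → (3, 0, 8, 0, 2)

Grouping the 16 weights by Ā_17-representative: 6 linkage classes.

[[1, 4, 5, 10], [2, 7], [3, 15], [6, 8, 9, 12, 16], [11, 14], [13]]


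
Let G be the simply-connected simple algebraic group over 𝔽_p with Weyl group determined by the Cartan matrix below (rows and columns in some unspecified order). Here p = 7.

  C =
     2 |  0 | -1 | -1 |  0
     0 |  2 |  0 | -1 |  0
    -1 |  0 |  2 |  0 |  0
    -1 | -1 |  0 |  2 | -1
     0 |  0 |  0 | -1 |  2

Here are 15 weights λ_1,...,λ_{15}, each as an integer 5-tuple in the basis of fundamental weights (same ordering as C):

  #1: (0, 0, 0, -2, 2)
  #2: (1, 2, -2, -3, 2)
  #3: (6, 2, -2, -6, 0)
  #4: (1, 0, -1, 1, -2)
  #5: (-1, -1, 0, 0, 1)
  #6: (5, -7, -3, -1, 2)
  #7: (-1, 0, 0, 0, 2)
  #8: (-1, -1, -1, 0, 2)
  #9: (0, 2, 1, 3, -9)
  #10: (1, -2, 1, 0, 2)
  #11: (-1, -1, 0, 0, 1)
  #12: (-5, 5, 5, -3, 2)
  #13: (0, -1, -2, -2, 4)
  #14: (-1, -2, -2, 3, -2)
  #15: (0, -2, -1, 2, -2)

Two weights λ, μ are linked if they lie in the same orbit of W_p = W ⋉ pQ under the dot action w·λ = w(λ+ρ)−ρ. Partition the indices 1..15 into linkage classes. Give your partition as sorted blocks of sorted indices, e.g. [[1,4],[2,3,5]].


Cartan matrix: type D_5 (|W|=1920); un-permuting the 5 rows.

Ā_7 reps of the 15 weights (D_5, coords as presented):

  λ_1 → (0, 0, 1, 1, 2);  λ_2 → (1, 1, 0, 1, 1);  λ_3 → (0, 1, 1, 1, 3);  λ_4 → (1, 1, 0, 1, 1);  λ_5 → (0, 0, 1, 1, 2);  λ_6 → (0, 0, 0, 1, 3);  λ_7 → (0, 1, 1, 1, 3);  λ_8 → (0, 0, 0, 1, 3);  λ_9 → (0, 0, 0, 1, 3);  λ_10 → (0, 0, 1, 1, 2);  λ_11 → (0, 0, 1, 1, 2);  λ_12 → (0, 0, 0, 1, 3);  λ_13 → (0, 0, 0, 1, 3);  λ_14 → (1, 1, 0, 1, 1);  λ_15 → (1, 1, 0, 1, 1)

Partition of {1..15} into 4 W_7-dot-orbits:

[[1, 5, 10, 11], [2, 4, 14, 15], [3, 7], [6, 8, 9, 12, 13]]


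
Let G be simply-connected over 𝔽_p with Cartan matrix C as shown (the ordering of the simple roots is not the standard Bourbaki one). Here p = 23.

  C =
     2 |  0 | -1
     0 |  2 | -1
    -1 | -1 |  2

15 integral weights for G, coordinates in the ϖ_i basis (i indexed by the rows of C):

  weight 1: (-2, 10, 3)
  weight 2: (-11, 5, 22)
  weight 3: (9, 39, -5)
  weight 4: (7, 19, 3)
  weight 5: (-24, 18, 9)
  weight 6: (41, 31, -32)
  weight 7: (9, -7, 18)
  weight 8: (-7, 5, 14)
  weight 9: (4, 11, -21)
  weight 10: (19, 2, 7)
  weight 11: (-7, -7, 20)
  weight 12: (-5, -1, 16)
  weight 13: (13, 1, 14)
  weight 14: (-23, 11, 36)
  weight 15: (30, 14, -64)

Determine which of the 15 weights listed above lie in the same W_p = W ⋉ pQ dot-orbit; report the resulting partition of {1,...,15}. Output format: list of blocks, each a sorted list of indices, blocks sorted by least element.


C ↔ A_3 under row/col permutation; |W(A_3)| = 24.

Alcove-folded reps (p=23, 15 weights, presented ϖ-order):

    λ_1 → (1, 11, 3)
    λ_2 → (4, 0, 13)
    λ_3 → (4, 0, 13)
    λ_4 → (1, 11, 3)
    λ_5 → (4, 0, 13)
    λ_6 → (1, 11, 3)
    λ_7 → (4, 0, 13)
    λ_8 → (6, 6, 9)
    λ_9 → (12, 5, 3)
    λ_10 → (12, 5, 3)
    λ_11 → (6, 6, 9)
    λ_12 → (4, 0, 13)
    λ_13 → (6, 6, 9)
    λ_14 → (1, 11, 3)
    λ_15 → (6, 6, 9)

4 distinct reps among the 15 weights ⇒ 4 W_23-linkage classes:

[[1, 4, 6, 14], [2, 3, 5, 7, 12], [8, 11, 13, 15], [9, 10]]


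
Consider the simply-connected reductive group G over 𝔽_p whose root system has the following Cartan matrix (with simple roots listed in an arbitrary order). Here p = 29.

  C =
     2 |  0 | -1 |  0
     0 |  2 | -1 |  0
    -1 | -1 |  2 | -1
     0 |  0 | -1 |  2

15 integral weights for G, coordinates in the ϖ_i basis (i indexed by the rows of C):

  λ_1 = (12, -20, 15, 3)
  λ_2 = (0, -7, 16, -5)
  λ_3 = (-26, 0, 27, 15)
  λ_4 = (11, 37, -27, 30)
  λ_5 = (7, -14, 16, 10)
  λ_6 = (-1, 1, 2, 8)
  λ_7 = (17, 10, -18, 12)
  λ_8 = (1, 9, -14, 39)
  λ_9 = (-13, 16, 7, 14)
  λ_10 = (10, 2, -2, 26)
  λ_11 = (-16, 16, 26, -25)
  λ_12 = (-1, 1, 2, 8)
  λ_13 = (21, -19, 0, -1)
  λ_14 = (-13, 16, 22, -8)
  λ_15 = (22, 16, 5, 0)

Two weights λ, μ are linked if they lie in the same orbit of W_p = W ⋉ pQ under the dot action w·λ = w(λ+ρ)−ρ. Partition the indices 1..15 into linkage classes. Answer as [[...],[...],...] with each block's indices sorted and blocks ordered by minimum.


D_4 Cartan matrix, 4 simple roots permuted; ρ=(1,1,1,1).

Alcove-folded reps (p=29, 15 weights, presented ϖ-order):

    λ_1+ρ ↦ (9, 15, 1, 0)
    λ_2+ρ ↦ (1, 6, 7, 4)
    λ_3+ρ ↦ (9, 15, 1, 0)
    λ_4+ρ ↦ (0, 2, 3, 9)
    λ_5+ρ ↦ (1, 6, 7, 4)
    λ_6+ρ ↦ (0, 2, 3, 9)
    λ_7+ρ ↦ (1, 6, 7, 4)
    λ_8+ρ ↦ (0, 8, 2, 16)
    λ_9+ρ ↦ (1, 6, 7, 4)
    λ_10+ρ ↦ (0, 8, 2, 16)
    λ_11+ρ ↦ (0, 2, 3, 9)
    λ_12+ρ ↦ (0, 2, 3, 9)
    λ_13+ρ ↦ (5, 1, 0, 17)
    λ_14+ρ ↦ (1, 6, 7, 4)
    λ_15+ρ ↦ (5, 1, 0, 17)

5 distinct reps among the 15 weights ⇒ 5 W_29-linkage classes:

[[1, 3], [2, 5, 7, 9, 14], [4, 6, 11, 12], [8, 10], [13, 15]]


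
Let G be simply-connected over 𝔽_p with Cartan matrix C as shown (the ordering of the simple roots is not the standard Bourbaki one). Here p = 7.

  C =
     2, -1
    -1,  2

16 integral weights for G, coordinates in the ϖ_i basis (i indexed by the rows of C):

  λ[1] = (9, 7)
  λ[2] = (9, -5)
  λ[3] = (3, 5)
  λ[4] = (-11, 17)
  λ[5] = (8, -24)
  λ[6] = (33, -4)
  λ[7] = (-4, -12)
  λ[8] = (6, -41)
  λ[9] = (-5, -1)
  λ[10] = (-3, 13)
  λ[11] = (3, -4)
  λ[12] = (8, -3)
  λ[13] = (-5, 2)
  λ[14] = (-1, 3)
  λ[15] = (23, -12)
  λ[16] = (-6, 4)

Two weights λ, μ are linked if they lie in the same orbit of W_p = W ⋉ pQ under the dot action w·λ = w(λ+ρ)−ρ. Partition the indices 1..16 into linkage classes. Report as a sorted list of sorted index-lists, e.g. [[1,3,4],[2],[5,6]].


Dynkin diagram of C (from the 2 off-diagonal −1 entries): A_2.

λ_j+ρ reflected into Ā_7 (⟨·,θ^∨⟩≤7); 2-tuples as given:

  [1] (3, 1) · [2] (3, 1) · [3] (1, 3) · [4] (3, 1) · [5] (5, 0) · [6] (1, 3) · [7] (0, 4) · [8] (5, 0) · [9] (0, 4) · [10] (5, 0) · [11] (1, 3) · [12] (5, 0) · [13] (3, 1) · [14] (0, 4) · [15] (3, 1) · [16] (5, 0)

Grouping the 16 weights by Ā_7-representative: 4 linkage classes.

[[1, 2, 4, 13, 15], [3, 6, 11], [5, 8, 10, 12, 16], [7, 9, 14]]


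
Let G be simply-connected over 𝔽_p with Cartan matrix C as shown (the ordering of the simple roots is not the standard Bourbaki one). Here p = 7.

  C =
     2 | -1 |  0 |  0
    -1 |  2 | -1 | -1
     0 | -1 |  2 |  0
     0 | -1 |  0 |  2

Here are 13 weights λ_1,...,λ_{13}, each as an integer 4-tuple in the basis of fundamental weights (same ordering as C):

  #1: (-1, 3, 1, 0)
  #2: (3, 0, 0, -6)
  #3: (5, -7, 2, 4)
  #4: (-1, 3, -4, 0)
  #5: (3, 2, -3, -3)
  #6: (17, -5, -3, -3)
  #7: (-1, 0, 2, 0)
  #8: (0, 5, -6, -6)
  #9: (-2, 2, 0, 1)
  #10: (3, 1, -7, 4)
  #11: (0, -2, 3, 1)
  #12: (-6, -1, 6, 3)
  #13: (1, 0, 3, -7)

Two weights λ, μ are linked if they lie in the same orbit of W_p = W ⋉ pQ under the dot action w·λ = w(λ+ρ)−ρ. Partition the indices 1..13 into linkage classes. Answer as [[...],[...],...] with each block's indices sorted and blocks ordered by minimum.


Type D_4, rank 4, |W|=192; reorder rows/cols to standard.

λ_j+ρ reflected into Ā_7 (⟨·,θ^∨⟩≤7); 4-tuples as given:

  λ_1+ρ ↦ (0, 0, 2, 1);  λ_2+ρ ↦ (0, 1, 3, 1);  λ_3+ρ ↦ (0, 1, 3, 1);  λ_4+ρ ↦ (0, 1, 3, 1);  λ_5+ρ ↦ (3, 1, 1, 1);  λ_6+ρ ↦ (3, 1, 1, 1);  λ_7+ρ ↦ (0, 1, 3, 1);  λ_8+ρ ↦ (3, 1, 1, 1);  λ_9+ρ ↦ (1, 1, 1, 2);  λ_10+ρ ↦ (0, 0, 2, 1);  λ_11+ρ ↦ (0, 1, 3, 1);  λ_12+ρ ↦ (0, 0, 2, 1);  λ_13+ρ ↦ (3, 1, 1, 1)

Linkage partition of the 13 weights (4 classes, p=7):

[[1, 10, 12], [2, 3, 4, 7, 11], [5, 6, 8, 13], [9]]


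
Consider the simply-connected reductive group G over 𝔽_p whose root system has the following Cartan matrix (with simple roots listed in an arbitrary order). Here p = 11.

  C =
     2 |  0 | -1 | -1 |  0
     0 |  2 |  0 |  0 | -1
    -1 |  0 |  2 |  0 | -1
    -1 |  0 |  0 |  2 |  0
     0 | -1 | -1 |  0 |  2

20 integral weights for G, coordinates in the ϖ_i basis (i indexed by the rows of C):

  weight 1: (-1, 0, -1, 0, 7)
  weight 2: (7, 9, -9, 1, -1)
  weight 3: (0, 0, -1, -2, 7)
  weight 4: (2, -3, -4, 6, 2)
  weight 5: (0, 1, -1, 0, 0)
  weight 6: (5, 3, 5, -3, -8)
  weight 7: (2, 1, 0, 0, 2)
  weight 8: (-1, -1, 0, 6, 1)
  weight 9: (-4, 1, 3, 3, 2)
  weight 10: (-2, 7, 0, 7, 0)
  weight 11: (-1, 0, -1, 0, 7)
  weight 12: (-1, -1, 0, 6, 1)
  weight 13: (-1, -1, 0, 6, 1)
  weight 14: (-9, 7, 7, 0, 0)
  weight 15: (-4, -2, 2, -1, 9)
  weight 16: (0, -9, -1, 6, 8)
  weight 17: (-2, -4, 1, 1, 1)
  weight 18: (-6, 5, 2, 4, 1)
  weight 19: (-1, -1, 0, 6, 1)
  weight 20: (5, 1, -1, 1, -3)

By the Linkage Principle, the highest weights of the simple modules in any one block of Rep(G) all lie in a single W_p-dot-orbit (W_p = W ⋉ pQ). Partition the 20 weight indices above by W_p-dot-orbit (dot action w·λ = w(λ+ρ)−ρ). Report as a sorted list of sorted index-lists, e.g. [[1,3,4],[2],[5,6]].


Root system A_5: the 5×5 matrix C matches after relabeling.

W_11-reps of the 20 weights in Ā_11 (same 5-coord order as C):

  λ_1 → (0, 1, 0, 1, 8) · λ_2 → (0, 1, 0, 1, 8) · λ_3 → (0, 1, 0, 1, 8) · λ_4 → (0, 0, 1, 7, 2) · λ_5 → (1, 2, 0, 1, 1) · λ_6 → (3, 2, 1, 1, 3) · λ_7 → (3, 2, 1, 1, 3) · λ_8 → (0, 0, 1, 7, 2) · λ_9 → (3, 2, 1, 1, 3) · λ_10 → (1, 2, 0, 1, 1) · λ_11 → (0, 1, 0, 1, 8) · λ_12 → (0, 0, 1, 7, 2) · λ_13 → (0, 0, 1, 7, 2) · λ_14 → (1, 2, 0, 1, 1) · λ_15 → (0, 1, 0, 1, 8) · λ_16 → (1, 2, 0, 1, 1) · λ_17 → (1, 2, 0, 1, 1) · λ_18 → (3, 6, 2, 0, 0) · λ_19 → (0, 0, 1, 7, 2) · λ_20 → (4, 0, 2, 2, 0)

Linkage partition of the 20 weights (6 classes, p=11):

[[1, 2, 3, 11, 15], [4, 8, 12, 13, 19], [5, 10, 14, 16, 17], [6, 7, 9], [18], [20]]


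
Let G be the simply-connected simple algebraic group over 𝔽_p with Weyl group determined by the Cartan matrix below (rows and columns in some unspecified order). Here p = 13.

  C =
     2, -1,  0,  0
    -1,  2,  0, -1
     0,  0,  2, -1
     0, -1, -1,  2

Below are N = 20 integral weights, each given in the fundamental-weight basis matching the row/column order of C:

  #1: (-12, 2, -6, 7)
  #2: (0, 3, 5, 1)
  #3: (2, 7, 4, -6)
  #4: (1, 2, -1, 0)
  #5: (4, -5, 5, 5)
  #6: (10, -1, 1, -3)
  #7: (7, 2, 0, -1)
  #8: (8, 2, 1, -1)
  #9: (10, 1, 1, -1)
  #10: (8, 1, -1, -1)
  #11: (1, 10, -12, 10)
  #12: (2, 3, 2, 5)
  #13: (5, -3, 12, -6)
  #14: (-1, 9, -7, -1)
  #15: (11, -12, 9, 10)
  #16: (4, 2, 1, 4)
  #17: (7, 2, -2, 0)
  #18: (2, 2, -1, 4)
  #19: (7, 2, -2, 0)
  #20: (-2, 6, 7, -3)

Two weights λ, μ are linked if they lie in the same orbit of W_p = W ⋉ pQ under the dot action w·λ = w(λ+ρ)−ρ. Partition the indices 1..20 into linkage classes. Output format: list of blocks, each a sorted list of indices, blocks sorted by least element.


Type A_4, rank 4, |W|=120; reorder rows/cols to standard.

Each λ_j+ρ reduced to Ā_13; 4-tuples below use C's row order:

    λ_1+ρ ↦ (3, 3, 0, 5)
    λ_2+ρ ↦ (1, 4, 6, 2)
    λ_3+ρ ↦ (3, 3, 0, 5)
    λ_4+ρ ↦ (2, 3, 0, 1)
    λ_5+ρ ↦ (1, 4, 6, 2)
    λ_6+ρ ↦ (9, 2, 0, 0)
    λ_7+ρ ↦ (8, 3, 1, 0)
    λ_8+ρ ↦ (8, 3, 1, 0)
    λ_9+ρ ↦ (9, 2, 0, 0)
    λ_10+ρ ↦ (9, 2, 0, 0)
    λ_11+ρ ↦ (9, 2, 0, 0)
    λ_12+ρ ↦ (0, 4, 0, 6)
    λ_13+ρ ↦ (1, 4, 6, 2)
    λ_14+ρ ↦ (0, 4, 0, 6)
    λ_15+ρ ↦ (8, 3, 1, 0)
    λ_16+ρ ↦ (3, 3, 0, 5)
    λ_17+ρ ↦ (8, 3, 1, 0)
    λ_18+ρ ↦ (3, 3, 0, 5)
    λ_19+ρ ↦ (8, 3, 1, 0)
    λ_20+ρ ↦ (1, 4, 6, 2)

Partition of {1..20} into 6 W_13-dot-orbits:

[[1, 3, 16, 18], [2, 5, 13, 20], [4], [6, 9, 10, 11], [7, 8, 15, 17, 19], [12, 14]]
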